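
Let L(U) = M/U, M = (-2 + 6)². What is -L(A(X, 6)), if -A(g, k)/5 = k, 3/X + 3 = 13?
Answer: 8/15 ≈ 0.53333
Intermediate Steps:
X = 3/10 (X = 3/(-3 + 13) = 3/10 ≈ 0.30000)
A(g, k) = -5*k
M = 16 (M = 4² = 16)
L(U) = 16/U
-L(A(X, 6)) = -16/((-5*6)) = -16/(-30) = -16*(-1)/30 = -1*(-8/15) = 8/15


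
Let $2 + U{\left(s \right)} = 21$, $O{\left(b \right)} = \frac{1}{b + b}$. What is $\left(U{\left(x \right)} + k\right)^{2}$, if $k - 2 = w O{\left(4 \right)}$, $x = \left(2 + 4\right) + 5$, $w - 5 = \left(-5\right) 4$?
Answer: $\frac{23409}{64} \approx 365.77$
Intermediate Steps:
$w = -15$ ($w = 5 - 20 = -15$)
$O{\left(b \right)} = \frac{1}{2 b}$
$x = 11$ ($x = 6 + 5 = 11$)
$k = \frac{1}{8}$ ($k = 2 - 15 \frac{1}{2 \cdot 4} = 2 - 15 \cdot \frac{1}{2} \cdot \frac{1}{4} = 2 - \frac{15}{8} = \frac{1}{8} \approx 0.125$)
$U{\left(s \right)} = 19$ ($U{\left(s \right)} = -2 + 21 = 19$)
$\left(U{\left(x \right)} + k\right)^{2} = \left(19 + \frac{1}{8}\right)^{2} = \left(\frac{153}{8}\right)^{2} = \frac{23409}{64}$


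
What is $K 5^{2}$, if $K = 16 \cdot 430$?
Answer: $172000$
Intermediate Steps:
$K = 6880$
$K 5^{2} = 6880 \cdot 5^{2} = 6880 \cdot 25 = 172000$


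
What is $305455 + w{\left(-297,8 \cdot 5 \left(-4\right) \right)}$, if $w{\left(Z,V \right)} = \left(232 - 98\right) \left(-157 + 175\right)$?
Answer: $307867$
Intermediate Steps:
$w{\left(Z,V \right)} = 2412$ ($w{\left(Z,V \right)} = 134 \cdot 18 = 2412$)
$305455 + w{\left(-297,8 \cdot 5 \left(-4\right) \right)} = 305455 + 2412 = 307867$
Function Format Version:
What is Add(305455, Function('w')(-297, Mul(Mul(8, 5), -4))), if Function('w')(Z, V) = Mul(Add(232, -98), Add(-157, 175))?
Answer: 307867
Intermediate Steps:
Function('w')(Z, V) = 2412 (Function('w')(Z, V) = Mul(134, 18) = 2412)
Add(305455, Function('w')(-297, Mul(Mul(8, 5), -4))) = Add(305455, 2412) = 307867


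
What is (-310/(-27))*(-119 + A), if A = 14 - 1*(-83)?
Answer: -6820/27 ≈ -252.59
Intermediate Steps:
A = 97 (A = 14 + 83 = 97)
(-310/(-27))*(-119 + A) = (-310/(-27))*(-119 + 97) = -310*(-1/27)*(-22) = (310/27)*(-22) = -6820/27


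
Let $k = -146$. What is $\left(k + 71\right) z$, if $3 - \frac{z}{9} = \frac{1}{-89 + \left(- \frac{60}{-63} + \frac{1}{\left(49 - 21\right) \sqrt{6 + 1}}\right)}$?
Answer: $- \frac{778319520975}{382905703} - \frac{170100 \sqrt{7}}{382905703} \approx -2032.7$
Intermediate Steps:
$z = 27 - \frac{9}{- \frac{1849}{21} + \frac{\sqrt{7}}{196}}$ ($z = 27 - \frac{9}{-89 + \left(- \frac{60}{-63} + \frac{1}{\left(49 - 21\right) \sqrt{6 + 1}}\right)} = 27 - \frac{9}{-89 + \left(\left(-60\right) \left(- \frac{1}{63}\right) + \frac{1}{28 \sqrt{7}}\right)} = 27 - \frac{9}{-89 + \left(\frac{20}{21} + \frac{\frac{1}{7} \sqrt{7}}{28}\right)} = 27 - \frac{9}{-89 + \left(\frac{20}{21} + \frac{\sqrt{7}}{196}\right)} = 27 - \frac{9}{- \frac{1849}{21} + \frac{\sqrt{7}}{196}} \approx 27.102$)
$\left(k + 71\right) z = \left(-146 + 71\right) \left(\frac{10377593613}{382905703} + \frac{2268 \sqrt{7}}{382905703}\right) = - 75 \left(\frac{10377593613}{382905703} + \frac{2268 \sqrt{7}}{382905703}\right) = - \frac{778319520975}{382905703} - \frac{170100 \sqrt{7}}{382905703}$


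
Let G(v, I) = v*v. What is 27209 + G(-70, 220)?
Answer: 32109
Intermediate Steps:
G(v, I) = v²
27209 + G(-70, 220) = 27209 + (-70)² = 27209 + 4900 = 32109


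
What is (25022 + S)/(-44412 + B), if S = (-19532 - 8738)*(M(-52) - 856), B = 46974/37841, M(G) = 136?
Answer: -385588853951/840273759 ≈ -458.88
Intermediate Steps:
B = 46974/37841 (B = 46974*(1/37841) = 46974/37841 ≈ 1.2414)
S = 20354400 (S = (-19532 - 8738)*(136 - 856) = -28270*(-720) = 20354400)
(25022 + S)/(-44412 + B) = (25022 + 20354400)/(-44412 + 46974/37841) = 20379422/(-1680547518/37841) = 20379422*(-37841/1680547518) = -385588853951/840273759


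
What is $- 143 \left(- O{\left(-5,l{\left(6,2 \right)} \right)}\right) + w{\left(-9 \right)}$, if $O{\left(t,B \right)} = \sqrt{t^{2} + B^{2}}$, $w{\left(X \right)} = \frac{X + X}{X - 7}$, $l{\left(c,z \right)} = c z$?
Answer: $\frac{14881}{8} \approx 1860.1$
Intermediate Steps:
$w{\left(X \right)} = \frac{2 X}{-7 + X}$
$O{\left(t,B \right)} = \sqrt{B^{2} + t^{2}}$
$- 143 \left(- O{\left(-5,l{\left(6,2 \right)} \right)}\right) + w{\left(-9 \right)} = - 143 \left(- \sqrt{\left(6 \cdot 2\right)^{2} + \left(-5\right)^{2}}\right) + 2 \left(-9\right) \frac{1}{-7 - 9} = - 143 \left(- \sqrt{12^{2} + 25}\right) + 2 \left(-9\right) \frac{1}{-16} = - 143 \left(- \sqrt{144 + 25}\right) + 2 \left(-9\right) \left(- \frac{1}{16}\right) = - 143 \left(- \sqrt{169}\right) + \frac{9}{8} = - 143 \left(\left(-1\right) 13\right) + \frac{9}{8} = \left(-143\right) \left(-13\right) + \frac{9}{8} = 1859 + \frac{9}{8} = \frac{14881}{8}$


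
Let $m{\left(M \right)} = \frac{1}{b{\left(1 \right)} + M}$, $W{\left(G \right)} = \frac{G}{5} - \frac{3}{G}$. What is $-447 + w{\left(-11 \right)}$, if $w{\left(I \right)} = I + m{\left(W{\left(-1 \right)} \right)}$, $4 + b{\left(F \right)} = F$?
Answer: $-463$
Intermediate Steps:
$W{\left(G \right)} = - \frac{3}{G} + \frac{G}{5}$ ($W{\left(G \right)} = G \frac{1}{5} - \frac{3}{G} = \frac{G}{5} - \frac{3}{G} = - \frac{3}{G} + \frac{G}{5}$)
$b{\left(F \right)} = -4 + F$
$m{\left(M \right)} = \frac{1}{-3 + M}$ ($m{\left(M \right)} = \frac{1}{\left(-4 + 1\right) + M} = \frac{1}{-3 + M}$)
$w{\left(I \right)} = -5 + I$ ($w{\left(I \right)} = I + \frac{1}{-3 + \left(- \frac{3}{-1} + \frac{1}{5} \left(-1\right)\right)} = I + \frac{1}{-3 - - \frac{14}{5}} = I + \frac{1}{-3 + \left(3 - \frac{1}{5}\right)} = I + \frac{1}{-3 + \frac{14}{5}} = I + \frac{1}{- \frac{1}{5}} = I - 5 = -5 + I$)
$-447 + w{\left(-11 \right)} = -447 - 16 = -463$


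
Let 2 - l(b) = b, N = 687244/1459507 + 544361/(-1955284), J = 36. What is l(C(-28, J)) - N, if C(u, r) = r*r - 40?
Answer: -3579152617482221/2853750684988 ≈ -1254.2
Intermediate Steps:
C(u, r) = -40 + r**2 (C(u, r) = r**2 - 40 = -40 + r**2)
N = 549258507269/2853750684988 (N = 687244*(1/1459507) + 544361*(-1/1955284) = 687244/1459507 - 544361/1955284 = 549258507269/2853750684988 ≈ 0.19247)
l(b) = 2 - b
l(C(-28, J)) - N = (2 - (-40 + 36**2)) - 1*549258507269/2853750684988 = (2 - (-40 + 1296)) - 549258507269/2853750684988 = (2 - 1*1256) - 549258507269/2853750684988 = (2 - 1256) - 549258507269/2853750684988 = -1254 - 549258507269/2853750684988 = -3579152617482221/2853750684988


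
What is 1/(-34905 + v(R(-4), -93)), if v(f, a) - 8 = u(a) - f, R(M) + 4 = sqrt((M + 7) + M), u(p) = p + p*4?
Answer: -35358/1250188165 + I/1250188165 ≈ -2.8282e-5 + 7.9988e-10*I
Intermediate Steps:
u(p) = 5*p (u(p) = p + 4*p = 5*p)
R(M) = -4 + sqrt(7 + 2*M) (R(M) = -4 + sqrt((M + 7) + M) = -4 + sqrt((7 + M) + M) = -4 + sqrt(7 + 2*M))
v(f, a) = 8 - f + 5*a (v(f, a) = 8 + (5*a - f) = 8 + (-f + 5*a) = 8 - f + 5*a)
1/(-34905 + v(R(-4), -93)) = 1/(-34905 + (8 - (-4 + sqrt(7 + 2*(-4))) + 5*(-93))) = 1/(-34905 + (8 - (-4 + sqrt(7 - 8)) - 465)) = 1/(-34905 + (8 - (-4 + sqrt(-1)) - 465)) = 1/(-34905 + (8 - (-4 + I) - 465)) = 1/(-34905 + (8 + (4 - I) - 465)) = 1/(-34905 + (-453 - I)) = 1/(-35358 - I) = (-35358 + I)/1250188165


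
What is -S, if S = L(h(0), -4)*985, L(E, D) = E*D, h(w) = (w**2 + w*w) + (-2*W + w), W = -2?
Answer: 15760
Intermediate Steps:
h(w) = 4 + w + 2*w**2 (h(w) = (w**2 + w*w) + (-2*(-2) + w) = (w**2 + w**2) + (4 + w) = 2*w**2 + (4 + w) = 4 + w + 2*w**2)
L(E, D) = D*E
S = -15760 (S = -4*(4 + 0 + 2*0**2)*985 = -4*(4 + 0 + 2*0)*985 = -4*(4 + 0 + 0)*985 = -4*4*985 = -16*985 = -15760)
-S = -1*(-15760) = 15760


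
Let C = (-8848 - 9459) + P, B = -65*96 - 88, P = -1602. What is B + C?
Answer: -26237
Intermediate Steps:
B = -6328 (B = -6240 - 88 = -6328)
C = -19909 (C = (-8848 - 9459) - 1602 = -18307 - 1602 = -19909)
B + C = -6328 - 19909 = -26237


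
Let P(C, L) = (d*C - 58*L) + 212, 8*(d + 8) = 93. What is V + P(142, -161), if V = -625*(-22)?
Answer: 95259/4 ≈ 23815.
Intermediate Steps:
d = 29/8 (d = -8 + (⅛)*93 = -8 + 93/8 = 29/8 ≈ 3.6250)
P(C, L) = 212 - 58*L + 29*C/8 (P(C, L) = (29*C/8 - 58*L) + 212 = (-58*L + 29*C/8) + 212 = 212 - 58*L + 29*C/8)
V = 13750
V + P(142, -161) = 13750 + (212 - 58*(-161) + (29/8)*142) = 13750 + (212 + 9338 + 2059/4) = 13750 + 40259/4 = 95259/4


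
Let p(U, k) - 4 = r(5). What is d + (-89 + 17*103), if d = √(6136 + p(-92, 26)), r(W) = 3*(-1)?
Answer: 1662 + 19*√17 ≈ 1740.3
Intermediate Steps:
r(W) = -3
p(U, k) = 1 (p(U, k) = 4 - 3 = 1)
d = 19*√17 (d = √(6136 + 1) = √6137 = 19*√17 ≈ 78.339)
d + (-89 + 17*103) = 19*√17 + (-89 + 17*103) = 19*√17 + (-89 + 1751) = 19*√17 + 1662 = 1662 + 19*√17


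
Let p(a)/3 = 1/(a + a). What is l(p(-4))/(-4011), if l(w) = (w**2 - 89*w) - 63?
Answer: 629/85568 ≈ 0.0073509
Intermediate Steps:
p(a) = 3/(2*a) (p(a) = 3/(a + a) = 3/((2*a)) = 3*(1/(2*a)) = 3/(2*a))
l(w) = -63 + w**2 - 89*w
l(p(-4))/(-4011) = (-63 + ((3/2)/(-4))**2 - 267/(2*(-4)))/(-4011) = (-63 + ((3/2)*(-1/4))**2 - 267*(-1)/(2*4))*(-1/4011) = (-63 + (-3/8)**2 - 89*(-3/8))*(-1/4011) = (-63 + 9/64 + 267/8)*(-1/4011) = -1887/64*(-1/4011) = 629/85568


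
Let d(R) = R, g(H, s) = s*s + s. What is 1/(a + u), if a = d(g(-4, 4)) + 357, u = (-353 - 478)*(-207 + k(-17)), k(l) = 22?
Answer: 1/154112 ≈ 6.4888e-6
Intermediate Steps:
g(H, s) = s + s² (g(H, s) = s² + s = s + s²)
u = 153735 (u = (-353 - 478)*(-207 + 22) = -831*(-185) = 153735)
a = 377 (a = 4*(1 + 4) + 357 = 4*5 + 357 = 20 + 357 = 377)
1/(a + u) = 1/(377 + 153735) = 1/154112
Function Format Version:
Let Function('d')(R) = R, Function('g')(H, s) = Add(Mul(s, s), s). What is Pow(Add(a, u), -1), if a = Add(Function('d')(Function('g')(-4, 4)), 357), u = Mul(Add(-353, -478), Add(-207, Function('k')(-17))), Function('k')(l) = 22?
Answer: Rational(1, 154112) ≈ 6.4888e-6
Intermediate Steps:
Function('g')(H, s) = Add(s, Pow(s, 2)) (Function('g')(H, s) = Add(Pow(s, 2), s) = Add(s, Pow(s, 2)))
u = 153735 (u = Mul(Add(-353, -478), Add(-207, 22)) = Mul(-831, -185) = 153735)
a = 377 (a = Add(Mul(4, Add(1, 4)), 357) = Add(Mul(4, 5), 357) = Add(20, 357) = 377)
Pow(Add(a, u), -1) = Pow(Add(377, 153735), -1) = Pow(154112, -1) = Rational(1, 154112)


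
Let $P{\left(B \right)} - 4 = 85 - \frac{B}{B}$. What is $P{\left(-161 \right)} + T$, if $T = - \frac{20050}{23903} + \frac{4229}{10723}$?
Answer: $\frac{22441534109}{256311869} \approx 87.556$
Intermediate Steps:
$T = - \frac{113910363}{256311869}$ ($T = \left(-20050\right) \frac{1}{23903} + 4229 \cdot \frac{1}{10723} = - \frac{20050}{23903} + \frac{4229}{10723} = - \frac{113910363}{256311869} \approx -0.44442$)
$P{\left(B \right)} = 88$ ($P{\left(B \right)} = 4 + \left(85 - \frac{B}{B}\right) = 4 + \left(85 - 1\right) = 4 + 84 = 88$)
$P{\left(-161 \right)} + T = 88 - \frac{113910363}{256311869} = \frac{22441534109}{256311869}$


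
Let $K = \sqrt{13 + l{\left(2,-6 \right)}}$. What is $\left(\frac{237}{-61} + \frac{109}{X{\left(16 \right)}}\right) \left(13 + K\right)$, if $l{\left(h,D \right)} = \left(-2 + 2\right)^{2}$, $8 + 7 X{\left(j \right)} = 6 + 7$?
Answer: $\frac{589654}{305} + \frac{45358 \sqrt{13}}{305} \approx 2469.5$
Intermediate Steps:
$X{\left(j \right)} = \frac{5}{7}$ ($X{\left(j \right)} = - \frac{8}{7} + \frac{6 + 7}{7} = - \frac{8}{7} + \frac{1}{7} \cdot 13 = - \frac{8}{7} + \frac{13}{7} = \frac{5}{7}$)
$l{\left(h,D \right)} = 0$ ($l{\left(h,D \right)} = 0^{2} = 0$)
$K = \sqrt{13}$ ($K = \sqrt{13 + 0} = \sqrt{13} \approx 3.6056$)
$\left(\frac{237}{-61} + \frac{109}{X{\left(16 \right)}}\right) \left(13 + K\right) = \left(\frac{237}{-61} + \frac{109}{\frac{5}{7}}\right) \left(13 + \sqrt{13}\right) = \left(237 \left(- \frac{1}{61}\right) + 109 \cdot \frac{7}{5}\right) \left(13 + \sqrt{13}\right) = \left(- \frac{237}{61} + \frac{763}{5}\right) \left(13 + \sqrt{13}\right) = \frac{45358 \left(13 + \sqrt{13}\right)}{305} = \frac{589654}{305} + \frac{45358 \sqrt{13}}{305}$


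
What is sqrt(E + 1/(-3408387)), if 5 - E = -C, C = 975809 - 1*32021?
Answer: sqrt(10964139492924581430)/3408387 ≈ 971.49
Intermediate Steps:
C = 943788 (C = 975809 - 32021 = 943788)
E = 943793 (E = 5 - (-1)*943788 = 5 - 1*(-943788) = 5 + 943788 = 943793)
sqrt(E + 1/(-3408387)) = sqrt(943793 + 1/(-3408387)) = sqrt(943793 - 1/3408387) = sqrt(3216811791890/3408387) = sqrt(10964139492924581430)/3408387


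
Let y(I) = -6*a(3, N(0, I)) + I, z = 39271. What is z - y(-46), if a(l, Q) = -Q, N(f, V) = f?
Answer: 39317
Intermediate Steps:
y(I) = I (y(I) = -(-6)*0 + I = -6*0 + I = 0 + I = I)
z - y(-46) = 39271 - 1*(-46) = 39271 + 46 = 39317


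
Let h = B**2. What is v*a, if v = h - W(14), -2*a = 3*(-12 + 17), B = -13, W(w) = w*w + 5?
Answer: 240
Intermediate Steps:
W(w) = 5 + w**2 (W(w) = w**2 + 5 = 5 + w**2)
h = 169 (h = (-13)**2 = 169)
a = -15/2 (a = -3*(-12 + 17)/2 = -3*5/2 = -1/2*15 = -15/2 ≈ -7.5000)
v = -32 (v = 169 - (5 + 14**2) = 169 - (5 + 196) = 169 - 1*201 = 169 - 201 = -32)
v*a = -32*(-15/2) = 240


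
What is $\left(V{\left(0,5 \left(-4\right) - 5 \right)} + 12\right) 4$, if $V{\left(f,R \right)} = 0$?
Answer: $48$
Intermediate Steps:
$\left(V{\left(0,5 \left(-4\right) - 5 \right)} + 12\right) 4 = \left(0 + 12\right) 4 = 12 \cdot 4 = 48$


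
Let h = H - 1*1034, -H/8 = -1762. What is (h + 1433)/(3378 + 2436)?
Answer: 14495/5814 ≈ 2.4931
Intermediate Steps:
H = 14096 (H = -8*(-1762) = 14096)
h = 13062 (h = 14096 - 1*1034 = 14096 - 1034 = 13062)
(h + 1433)/(3378 + 2436) = (13062 + 1433)/(3378 + 2436) = 14495/5814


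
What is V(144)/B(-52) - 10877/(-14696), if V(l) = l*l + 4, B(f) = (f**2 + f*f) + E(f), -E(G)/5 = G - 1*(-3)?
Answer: 366282721/83076488 ≈ 4.4090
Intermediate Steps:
E(G) = -15 - 5*G (E(G) = -5*(G - 1*(-3)) = -5*(G + 3) = -5*(3 + G) = -15 - 5*G)
B(f) = -15 - 5*f + 2*f**2 (B(f) = (f**2 + f*f) + (-15 - 5*f) = (f**2 + f**2) + (-15 - 5*f) = 2*f**2 + (-15 - 5*f) = -15 - 5*f + 2*f**2)
V(l) = 4 + l**2 (V(l) = l**2 + 4 = 4 + l**2)
V(144)/B(-52) - 10877/(-14696) = (4 + 144**2)/(-15 - 5*(-52) + 2*(-52)**2) - 10877/(-14696) = (4 + 20736)/(-15 + 260 + 2*2704) - 10877*(-1/14696) = 20740/(-15 + 260 + 5408) + 10877/14696 = 20740/5653 + 10877/14696 = 366282721/83076488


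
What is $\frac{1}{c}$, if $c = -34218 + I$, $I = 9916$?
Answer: $- \frac{1}{24302} \approx -4.1149 \cdot 10^{-5}$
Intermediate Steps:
$c = -24302$ ($c = -34218 + 9916 = -24302$)
$\frac{1}{c} = \frac{1}{-24302} = - \frac{1}{24302}$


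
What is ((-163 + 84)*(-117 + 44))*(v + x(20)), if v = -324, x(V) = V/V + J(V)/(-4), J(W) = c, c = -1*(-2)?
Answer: -3731249/2 ≈ -1.8656e+6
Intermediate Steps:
c = 2
J(W) = 2
x(V) = ½ (x(V) = V/V + 2/(-4) = 1 + 2*(-¼) = 1 - ½ = ½)
((-163 + 84)*(-117 + 44))*(v + x(20)) = ((-163 + 84)*(-117 + 44))*(-324 + ½) = -79*(-73)*(-647/2) = 5767*(-647/2) = -3731249/2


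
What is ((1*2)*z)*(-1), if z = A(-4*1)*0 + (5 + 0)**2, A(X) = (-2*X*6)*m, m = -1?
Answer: -50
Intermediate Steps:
A(X) = 12*X (A(X) = (-2*X*6)*(-1) = -12*X*(-1) = 12*X)
z = 25 (z = (12*(-4*1))*0 + (5 + 0)**2 = (12*(-4))*0 + 5**2 = -48*0 + 25 = 0 + 25 = 25)
((1*2)*z)*(-1) = ((1*2)*25)*(-1) = (2*25)*(-1) = 50*(-1) = -50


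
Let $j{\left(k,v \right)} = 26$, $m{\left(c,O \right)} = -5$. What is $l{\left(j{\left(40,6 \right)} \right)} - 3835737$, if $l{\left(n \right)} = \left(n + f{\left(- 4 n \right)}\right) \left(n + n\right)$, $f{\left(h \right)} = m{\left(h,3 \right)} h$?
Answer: $-3807345$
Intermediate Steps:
$f{\left(h \right)} = - 5 h$
$l{\left(n \right)} = 42 n^{2}$ ($l{\left(n \right)} = \left(n - 5 \left(- 4 n\right)\right) \left(n + n\right) = \left(n + 20 n\right) 2 n = 21 n 2 n = 42 n^{2}$)
$l{\left(j{\left(40,6 \right)} \right)} - 3835737 = 42 \cdot 26^{2} - 3835737 = 42 \cdot 676 - 3835737 = 28392 - 3835737 = -3807345$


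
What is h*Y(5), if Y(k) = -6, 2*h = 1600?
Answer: -4800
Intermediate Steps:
h = 800 (h = (½)*1600 = 800)
h*Y(5) = 800*(-6) = -4800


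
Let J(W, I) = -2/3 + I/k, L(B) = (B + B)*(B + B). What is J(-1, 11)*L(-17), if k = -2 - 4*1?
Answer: -2890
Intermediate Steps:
k = -6 (k = -2 - 4 = -6)
L(B) = 4*B**2 (L(B) = (2*B)*(2*B) = 4*B**2)
J(W, I) = -2/3 - I/6 (J(W, I) = -2/3 + I/(-6) = -2*1/3 + I*(-1/6) = -2/3 - I/6)
J(-1, 11)*L(-17) = (-2/3 - 1/6*11)*(4*(-17)**2) = (-2/3 - 11/6)*(4*289) = -5/2*1156 = -2890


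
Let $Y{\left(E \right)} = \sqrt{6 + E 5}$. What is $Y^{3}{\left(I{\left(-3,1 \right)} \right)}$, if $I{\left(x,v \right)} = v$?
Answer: $11 \sqrt{11} \approx 36.483$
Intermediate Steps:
$Y{\left(E \right)} = \sqrt{6 + 5 E}$
$Y^{3}{\left(I{\left(-3,1 \right)} \right)} = \left(\sqrt{6 + 5 \cdot 1}\right)^{3} = \left(\sqrt{6 + 5}\right)^{3} = \left(\sqrt{11}\right)^{3} = 11 \sqrt{11}$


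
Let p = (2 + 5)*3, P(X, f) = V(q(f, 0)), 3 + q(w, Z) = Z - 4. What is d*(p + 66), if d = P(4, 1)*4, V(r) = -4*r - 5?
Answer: 8004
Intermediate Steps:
q(w, Z) = -7 + Z (q(w, Z) = -3 + (Z - 4) = -3 + (-4 + Z) = -7 + Z)
V(r) = -5 - 4*r
P(X, f) = 23 (P(X, f) = -5 - 4*(-7 + 0) = -5 - 4*(-7) = -5 + 28 = 23)
d = 92 (d = 23*4 = 92)
p = 21 (p = 7*3 = 21)
d*(p + 66) = 92*(21 + 66) = 92*87 = 8004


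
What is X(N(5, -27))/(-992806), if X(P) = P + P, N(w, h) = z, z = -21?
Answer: 21/496403 ≈ 4.2304e-5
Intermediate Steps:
N(w, h) = -21
X(P) = 2*P
X(N(5, -27))/(-992806) = (2*(-21))/(-992806) = -42*(-1/992806) = 21/496403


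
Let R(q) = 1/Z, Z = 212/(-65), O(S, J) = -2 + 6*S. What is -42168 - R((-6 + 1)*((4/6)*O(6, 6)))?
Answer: -8939551/212 ≈ -42168.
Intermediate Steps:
Z = -212/65 (Z = 212*(-1/65) = -212/65 ≈ -3.2615)
R(q) = -65/212 (R(q) = 1/(-212/65) = -65/212)
-42168 - R((-6 + 1)*((4/6)*O(6, 6))) = -42168 - 1*(-65/212) = -42168 + 65/212 = -8939551/212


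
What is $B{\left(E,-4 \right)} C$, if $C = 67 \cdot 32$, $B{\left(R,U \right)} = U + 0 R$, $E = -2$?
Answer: $-8576$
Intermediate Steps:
$B{\left(R,U \right)} = U$ ($B{\left(R,U \right)} = U + 0 = U$)
$C = 2144$
$B{\left(E,-4 \right)} C = \left(-4\right) 2144 = -8576$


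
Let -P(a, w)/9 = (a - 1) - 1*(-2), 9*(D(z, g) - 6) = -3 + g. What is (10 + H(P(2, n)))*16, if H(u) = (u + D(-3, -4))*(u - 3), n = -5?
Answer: 31840/3 ≈ 10613.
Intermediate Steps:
D(z, g) = 17/3 + g/9 (D(z, g) = 6 + (-3 + g)/9 = 6 + (-⅓ + g/9) = 17/3 + g/9)
P(a, w) = -9 - 9*a (P(a, w) = -9*((a - 1) - 1*(-2)) = -9*((-1 + a) + 2) = -9*(1 + a) = -9 - 9*a)
H(u) = (-3 + u)*(47/9 + u) (H(u) = (u + (17/3 + (⅑)*(-4)))*(u - 3) = (u + (17/3 - 4/9))*(-3 + u) = (u + 47/9)*(-3 + u) = (47/9 + u)*(-3 + u) = (-3 + u)*(47/9 + u))
(10 + H(P(2, n)))*16 = (10 + (-47/3 + (-9 - 9*2)² + 20*(-9 - 9*2)/9))*16 = (10 + (-47/3 + (-9 - 18)² + 20*(-9 - 18)/9))*16 = (10 + (-47/3 + (-27)² + (20/9)*(-27)))*16 = (10 + (-47/3 + 729 - 60))*16 = (10 + 1960/3)*16 = (1990/3)*16 = 31840/3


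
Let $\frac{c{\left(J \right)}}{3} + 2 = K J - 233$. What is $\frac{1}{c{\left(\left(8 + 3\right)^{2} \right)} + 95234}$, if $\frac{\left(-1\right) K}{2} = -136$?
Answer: $\frac{1}{193265} \approx 5.1742 \cdot 10^{-6}$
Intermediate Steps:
$K = 272$ ($K = \left(-2\right) \left(-136\right) = 272$)
$c{\left(J \right)} = -705 + 816 J$ ($c{\left(J \right)} = -6 + 3 \left(272 J - 233\right) = -6 + 3 \left(-233 + 272 J\right) = -6 + \left(-699 + 816 J\right) = -705 + 816 J$)
$\frac{1}{c{\left(\left(8 + 3\right)^{2} \right)} + 95234} = \frac{1}{\left(-705 + 816 \left(8 + 3\right)^{2}\right) + 95234} = \frac{1}{\left(-705 + 816 \cdot 11^{2}\right) + 95234} = \frac{1}{\left(-705 + 816 \cdot 121\right) + 95234} = \frac{1}{\left(-705 + 98736\right) + 95234} = \frac{1}{98031 + 95234} = \frac{1}{193265}$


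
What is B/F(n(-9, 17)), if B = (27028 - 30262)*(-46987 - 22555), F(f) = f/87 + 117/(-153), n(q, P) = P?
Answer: -166312683306/421 ≈ -3.9504e+8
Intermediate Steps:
F(f) = -13/17 + f/87 (F(f) = f*(1/87) + 117*(-1/153) = f/87 - 13/17 = -13/17 + f/87)
B = 224898828 (B = -3234*(-69542) = 224898828)
B/F(n(-9, 17)) = 224898828/(-13/17 + (1/87)*17) = 224898828/(-13/17 + 17/87) = 224898828/(-842/1479) = 224898828*(-1479/842) = -166312683306/421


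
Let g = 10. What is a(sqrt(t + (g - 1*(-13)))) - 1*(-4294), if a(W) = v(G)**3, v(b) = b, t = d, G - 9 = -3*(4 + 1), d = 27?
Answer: 4078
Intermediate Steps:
G = -6 (G = 9 - 3*(4 + 1) = 9 - 3*5 = 9 - 15 = -6)
t = 27
a(W) = -216 (a(W) = (-6)**3 = -216)
a(sqrt(t + (g - 1*(-13)))) - 1*(-4294) = -216 - 1*(-4294) = -216 + 4294 = 4078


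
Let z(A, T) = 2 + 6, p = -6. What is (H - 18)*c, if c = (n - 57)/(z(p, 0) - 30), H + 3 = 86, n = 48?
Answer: 585/22 ≈ 26.591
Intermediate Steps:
z(A, T) = 8
H = 83 (H = -3 + 86 = 83)
c = 9/22 (c = (48 - 57)/(8 - 30) = -9/(-22) = -9*(-1/22) = 9/22 ≈ 0.40909)
(H - 18)*c = (83 - 18)*(9/22) = 65*(9/22) = 585/22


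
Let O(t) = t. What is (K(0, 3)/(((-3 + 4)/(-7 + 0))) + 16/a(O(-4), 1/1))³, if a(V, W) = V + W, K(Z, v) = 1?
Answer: -50653/27 ≈ -1876.0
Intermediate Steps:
(K(0, 3)/(((-3 + 4)/(-7 + 0))) + 16/a(O(-4), 1/1))³ = (1/((-3 + 4)/(-7 + 0)) + 16/(-4 + 1/1))³ = (1/(1/(-7)) + 16/(-4 + 1))³ = (1/(1*(-⅐)) + 16/(-3))³ = (1/(-⅐) + 16*(-⅓))³ = (1*(-7) - 16/3)³ = (-7 - 16/3)³ = (-37/3)³ = -50653/27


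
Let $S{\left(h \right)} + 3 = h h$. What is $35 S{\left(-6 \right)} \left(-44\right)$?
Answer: $-50820$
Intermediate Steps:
$S{\left(h \right)} = -3 + h^{2}$ ($S{\left(h \right)} = -3 + h h = -3 + h^{2}$)
$35 S{\left(-6 \right)} \left(-44\right) = 35 \left(-3 + \left(-6\right)^{2}\right) \left(-44\right) = 35 \left(-3 + 36\right) \left(-44\right) = 35 \cdot 33 \left(-44\right) = 1155 \left(-44\right) = -50820$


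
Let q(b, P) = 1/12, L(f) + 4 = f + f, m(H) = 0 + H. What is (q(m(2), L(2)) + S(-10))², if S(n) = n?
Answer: 14161/144 ≈ 98.340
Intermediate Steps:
m(H) = H
L(f) = -4 + 2*f (L(f) = -4 + (f + f) = -4 + 2*f)
q(b, P) = 1/12
(q(m(2), L(2)) + S(-10))² = (1/12 - 10)² = (-119/12)² = 14161/144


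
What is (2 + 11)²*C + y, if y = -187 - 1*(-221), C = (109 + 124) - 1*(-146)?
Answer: 64085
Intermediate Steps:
C = 379 (C = 233 + 146 = 379)
y = 34 (y = -187 + 221 = 34)
(2 + 11)²*C + y = (2 + 11)²*379 + 34 = 13²*379 + 34 = 169*379 + 34 = 64051 + 34 = 64085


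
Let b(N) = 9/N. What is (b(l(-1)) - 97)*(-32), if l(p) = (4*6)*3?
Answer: 3100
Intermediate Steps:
l(p) = 72 (l(p) = 24*3 = 72)
(b(l(-1)) - 97)*(-32) = (9/72 - 97)*(-32) = (9*(1/72) - 97)*(-32) = (⅛ - 97)*(-32) = -775/8*(-32) = 3100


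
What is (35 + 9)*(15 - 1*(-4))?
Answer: 836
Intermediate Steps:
(35 + 9)*(15 - 1*(-4)) = 44*(15 + 4) = 44*19 = 836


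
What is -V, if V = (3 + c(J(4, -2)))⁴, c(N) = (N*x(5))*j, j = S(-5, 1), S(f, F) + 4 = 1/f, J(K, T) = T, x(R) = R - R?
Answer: -81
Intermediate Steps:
x(R) = 0
S(f, F) = -4 + 1/f
j = -21/5 (j = -4 + 1/(-5) = -4 - ⅕ = -21/5 ≈ -4.2000)
c(N) = 0 (c(N) = (N*0)*(-21/5) = 0*(-21/5) = 0)
V = 81 (V = (3 + 0)⁴ = 3⁴ = 81)
-V = -1*81 = -81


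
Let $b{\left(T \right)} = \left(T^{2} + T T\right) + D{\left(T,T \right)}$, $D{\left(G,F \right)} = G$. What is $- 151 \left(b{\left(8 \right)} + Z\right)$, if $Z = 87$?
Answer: $-33673$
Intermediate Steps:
$b{\left(T \right)} = T + 2 T^{2}$ ($b{\left(T \right)} = \left(T^{2} + T T\right) + T = \left(T^{2} + T^{2}\right) + T = 2 T^{2} + T = T + 2 T^{2}$)
$- 151 \left(b{\left(8 \right)} + Z\right) = - 151 \left(8 \left(1 + 2 \cdot 8\right) + 87\right) = - 151 \left(8 \left(1 + 16\right) + 87\right) = - 151 \left(8 \cdot 17 + 87\right) = - 151 \left(136 + 87\right) = \left(-151\right) 223 = -33673$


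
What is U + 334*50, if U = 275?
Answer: 16975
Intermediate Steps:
U + 334*50 = 275 + 334*50 = 275 + 16700 = 16975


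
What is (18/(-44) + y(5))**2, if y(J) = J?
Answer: 10201/484 ≈ 21.076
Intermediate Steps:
(18/(-44) + y(5))**2 = (18/(-44) + 5)**2 = (18*(-1/44) + 5)**2 = (-9/22 + 5)**2 = (101/22)**2 = 10201/484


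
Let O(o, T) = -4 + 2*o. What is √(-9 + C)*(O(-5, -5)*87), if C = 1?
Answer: -2436*I*√2 ≈ -3445.0*I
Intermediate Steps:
√(-9 + C)*(O(-5, -5)*87) = √(-9 + 1)*((-4 + 2*(-5))*87) = √(-8)*((-4 - 10)*87) = (2*I*√2)*(-14*87) = (2*I*√2)*(-1218) = -2436*I*√2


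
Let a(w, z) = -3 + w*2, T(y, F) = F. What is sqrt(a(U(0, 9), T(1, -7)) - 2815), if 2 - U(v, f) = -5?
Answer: 2*I*sqrt(701) ≈ 52.953*I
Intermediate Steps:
U(v, f) = 7 (U(v, f) = 2 - 1*(-5) = 2 + 5 = 7)
a(w, z) = -3 + 2*w
sqrt(a(U(0, 9), T(1, -7)) - 2815) = sqrt((-3 + 2*7) - 2815) = sqrt((-3 + 14) - 2815) = sqrt(11 - 2815) = sqrt(-2804) = 2*I*sqrt(701)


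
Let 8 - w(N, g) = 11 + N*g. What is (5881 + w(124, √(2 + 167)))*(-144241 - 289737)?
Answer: -1851350148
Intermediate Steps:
w(N, g) = -3 - N*g (w(N, g) = 8 - (11 + N*g) = 8 + (-11 - N*g) = -3 - N*g)
(5881 + w(124, √(2 + 167)))*(-144241 - 289737) = (5881 + (-3 - 1*124*√(2 + 167)))*(-144241 - 289737) = (5881 + (-3 - 1*124*√169))*(-433978) = (5881 + (-3 - 1*124*13))*(-433978) = (5881 + (-3 - 1612))*(-433978) = (5881 - 1615)*(-433978) = 4266*(-433978) = -1851350148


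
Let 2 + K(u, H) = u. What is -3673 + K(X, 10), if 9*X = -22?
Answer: -33097/9 ≈ -3677.4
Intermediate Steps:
X = -22/9 (X = (1/9)*(-22) = -22/9 ≈ -2.4444)
K(u, H) = -2 + u
-3673 + K(X, 10) = -3673 + (-2 - 22/9) = -3673 - 40/9 = -33097/9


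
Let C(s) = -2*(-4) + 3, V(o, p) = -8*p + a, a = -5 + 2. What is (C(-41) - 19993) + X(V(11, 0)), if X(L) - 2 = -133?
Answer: -20113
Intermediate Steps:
a = -3
V(o, p) = -3 - 8*p (V(o, p) = -8*p - 3 = -3 - 8*p)
C(s) = 11 (C(s) = 8 + 3 = 11)
X(L) = -131 (X(L) = 2 - 133 = -131)
(C(-41) - 19993) + X(V(11, 0)) = (11 - 19993) - 131 = -19982 - 131 = -20113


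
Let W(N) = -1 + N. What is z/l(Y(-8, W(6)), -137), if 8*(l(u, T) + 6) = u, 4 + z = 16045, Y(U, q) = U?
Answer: -16041/7 ≈ -2291.6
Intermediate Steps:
z = 16041 (z = -4 + 16045 = 16041)
l(u, T) = -6 + u/8
z/l(Y(-8, W(6)), -137) = 16041/(-6 + (1/8)*(-8)) = 16041/(-6 - 1) = 16041/(-7) = 16041*(-1/7) = -16041/7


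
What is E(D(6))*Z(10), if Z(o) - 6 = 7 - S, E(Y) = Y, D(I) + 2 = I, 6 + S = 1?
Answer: 72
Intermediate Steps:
S = -5 (S = -6 + 1 = -5)
D(I) = -2 + I
Z(o) = 18 (Z(o) = 6 + (7 - 1*(-5)) = 6 + (7 + 5) = 6 + 12 = 18)
E(D(6))*Z(10) = (-2 + 6)*18 = 4*18 = 72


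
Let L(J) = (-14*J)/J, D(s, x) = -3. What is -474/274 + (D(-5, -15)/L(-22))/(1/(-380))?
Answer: -79749/959 ≈ -83.158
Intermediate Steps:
L(J) = -14
-474/274 + (D(-5, -15)/L(-22))/(1/(-380)) = -474/274 + (-3/(-14))/(1/(-380)) = -474*1/274 + (-3*(-1/14))/(-1/380) = -237/137 + (3/14)*(-380) = -237/137 - 570/7 = -79749/959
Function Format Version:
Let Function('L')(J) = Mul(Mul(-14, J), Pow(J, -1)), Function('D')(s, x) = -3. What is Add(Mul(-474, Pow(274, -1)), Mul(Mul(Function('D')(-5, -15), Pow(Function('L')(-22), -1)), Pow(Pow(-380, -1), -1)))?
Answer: Rational(-79749, 959) ≈ -83.158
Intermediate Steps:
Function('L')(J) = -14
Add(Mul(-474, Pow(274, -1)), Mul(Mul(Function('D')(-5, -15), Pow(Function('L')(-22), -1)), Pow(Pow(-380, -1), -1))) = Add(Mul(-474, Pow(274, -1)), Mul(Mul(-3, Pow(-14, -1)), Pow(Pow(-380, -1), -1))) = Add(Mul(-474, Rational(1, 274)), Mul(Mul(-3, Rational(-1, 14)), Pow(Rational(-1, 380), -1))) = Add(Rational(-237, 137), Mul(Rational(3, 14), -380)) = Add(Rational(-237, 137), Rational(-570, 7)) = Rational(-79749, 959)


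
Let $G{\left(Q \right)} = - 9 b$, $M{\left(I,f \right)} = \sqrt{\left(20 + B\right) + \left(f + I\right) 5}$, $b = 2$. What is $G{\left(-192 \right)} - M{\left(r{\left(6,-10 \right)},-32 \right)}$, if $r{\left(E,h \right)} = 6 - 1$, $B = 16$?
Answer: $-18 - 3 i \sqrt{11} \approx -18.0 - 9.9499 i$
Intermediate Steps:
$r{\left(E,h \right)} = 5$ ($r{\left(E,h \right)} = 6 - 1 = 5$)
$M{\left(I,f \right)} = \sqrt{36 + 5 I + 5 f}$ ($M{\left(I,f \right)} = \sqrt{\left(20 + 16\right) + \left(f + I\right) 5} = \sqrt{36 + \left(I + f\right) 5} = \sqrt{36 + \left(5 I + 5 f\right)} = \sqrt{36 + 5 I + 5 f}$)
$G{\left(Q \right)} = -18$ ($G{\left(Q \right)} = \left(-9\right) 2 = -18$)
$G{\left(-192 \right)} - M{\left(r{\left(6,-10 \right)},-32 \right)} = -18 - \sqrt{36 + 5 \cdot 5 + 5 \left(-32\right)} = -18 - \sqrt{36 + 25 - 160} = -18 - \sqrt{-99} = -18 - 3 i \sqrt{11}$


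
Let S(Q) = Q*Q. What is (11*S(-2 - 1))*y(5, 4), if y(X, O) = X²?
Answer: 2475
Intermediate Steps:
S(Q) = Q²
(11*S(-2 - 1))*y(5, 4) = (11*(-2 - 1)²)*5² = (11*(-3)²)*25 = (11*9)*25 = 99*25 = 2475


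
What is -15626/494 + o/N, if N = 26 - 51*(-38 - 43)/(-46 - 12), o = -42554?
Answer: 45318085/49837 ≈ 909.33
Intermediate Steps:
N = -2623/58 (N = 26 - (-4131)/(-58) = 26 - (-4131)*(-1)/58 = 26 - 51*81/58 = 26 - 4131/58 = -2623/58 ≈ -45.224)
-15626/494 + o/N = -15626/494 - 42554/(-2623/58) = -15626*1/494 - 42554*(-58/2623) = -601/19 + 2468132/2623 = 45318085/49837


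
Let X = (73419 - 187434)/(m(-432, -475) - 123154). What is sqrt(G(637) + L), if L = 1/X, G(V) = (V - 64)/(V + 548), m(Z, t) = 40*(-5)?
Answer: sqrt(116624758435)/272945 ≈ 1.2512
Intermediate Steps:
m(Z, t) = -200
X = 3455/3738 (X = (73419 - 187434)/(-200 - 123154) = -114015/(-123354) = -114015*(-1/123354) = 3455/3738 ≈ 0.92429)
G(V) = (-64 + V)/(548 + V)
L = 3738/3455 (L = 1/(3455/3738) = 3738/3455 ≈ 1.0819)
sqrt(G(637) + L) = sqrt((-64 + 637)/(548 + 637) + 3738/3455) = sqrt(573/1185 + 3738/3455) = sqrt((1/1185)*573 + 3738/3455) = sqrt(191/395 + 3738/3455) = sqrt(427283/272945) = sqrt(116624758435)/272945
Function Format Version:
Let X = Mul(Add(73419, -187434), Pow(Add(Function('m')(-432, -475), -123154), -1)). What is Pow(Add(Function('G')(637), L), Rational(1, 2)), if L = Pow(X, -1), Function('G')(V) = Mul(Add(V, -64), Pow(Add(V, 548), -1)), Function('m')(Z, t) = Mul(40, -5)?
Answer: Mul(Rational(1, 272945), Pow(116624758435, Rational(1, 2))) ≈ 1.2512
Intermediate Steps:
Function('m')(Z, t) = -200
X = Rational(3455, 3738) (X = Mul(Add(73419, -187434), Pow(Add(-200, -123154), -1)) = Mul(-114015, Pow(-123354, -1)) = Mul(-114015, Rational(-1, 123354)) = Rational(3455, 3738) ≈ 0.92429)
Function('G')(V) = Mul(Pow(Add(548, V), -1), Add(-64, V)) (Function('G')(V) = Mul(Add(-64, V), Pow(Add(548, V), -1)) = Mul(Pow(Add(548, V), -1), Add(-64, V)))
L = Rational(3738, 3455) (L = Pow(Rational(3455, 3738), -1) = Rational(3738, 3455) ≈ 1.0819)
Pow(Add(Function('G')(637), L), Rational(1, 2)) = Pow(Add(Mul(Pow(Add(548, 637), -1), Add(-64, 637)), Rational(3738, 3455)), Rational(1, 2)) = Pow(Add(Mul(Pow(1185, -1), 573), Rational(3738, 3455)), Rational(1, 2)) = Pow(Add(Mul(Rational(1, 1185), 573), Rational(3738, 3455)), Rational(1, 2)) = Pow(Add(Rational(191, 395), Rational(3738, 3455)), Rational(1, 2)) = Pow(Rational(427283, 272945), Rational(1, 2)) = Mul(Rational(1, 272945), Pow(116624758435, Rational(1, 2)))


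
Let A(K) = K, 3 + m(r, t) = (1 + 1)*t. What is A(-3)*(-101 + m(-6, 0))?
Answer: 312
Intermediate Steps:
m(r, t) = -3 + 2*t (m(r, t) = -3 + (1 + 1)*t = -3 + 2*t)
A(-3)*(-101 + m(-6, 0)) = -3*(-101 + (-3 + 2*0)) = -3*(-101 + (-3 + 0)) = -3*(-101 - 3) = -3*(-104) = 312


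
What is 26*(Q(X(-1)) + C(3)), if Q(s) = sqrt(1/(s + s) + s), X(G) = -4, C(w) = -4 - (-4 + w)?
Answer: -78 + 13*I*sqrt(66)/2 ≈ -78.0 + 52.806*I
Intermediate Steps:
C(w) = -w (C(w) = -4 + (4 - w) = -w)
Q(s) = sqrt(s + 1/(2*s)) (Q(s) = sqrt(1/(2*s) + s) = sqrt(s + 1/(2*s)))
26*(Q(X(-1)) + C(3)) = 26*(sqrt(2/(-4) + 4*(-4))/2 - 1*3) = 26*(sqrt(2*(-1/4) - 16)/2 - 3) = 26*(sqrt(-1/2 - 16)/2 - 3) = 26*(sqrt(-33/2)/2 - 3) = 26*((I*sqrt(66)/2)/2 - 3) = 26*(I*sqrt(66)/4 - 3) = 26*(-3 + I*sqrt(66)/4) = -78 + 13*I*sqrt(66)/2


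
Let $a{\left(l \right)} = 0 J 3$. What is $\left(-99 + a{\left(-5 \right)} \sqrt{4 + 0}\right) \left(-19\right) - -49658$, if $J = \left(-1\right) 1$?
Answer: $51539$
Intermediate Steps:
$J = -1$
$a{\left(l \right)} = 0$ ($a{\left(l \right)} = 0 \left(-1\right) 3 = 0 \cdot 3 = 0$)
$\left(-99 + a{\left(-5 \right)} \sqrt{4 + 0}\right) \left(-19\right) - -49658 = \left(-99 + 0 \sqrt{4 + 0}\right) \left(-19\right) - -49658 = \left(-99 + 0 \sqrt{4}\right) \left(-19\right) + 49658 = \left(-99 + 0 \cdot 2\right) \left(-19\right) + 49658 = \left(-99 + 0\right) \left(-19\right) + 49658 = \left(-99\right) \left(-19\right) + 49658 = 1881 + 49658 = 51539$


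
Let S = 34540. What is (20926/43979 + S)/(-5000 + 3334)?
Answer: -759527793/36634507 ≈ -20.733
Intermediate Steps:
(20926/43979 + S)/(-5000 + 3334) = (20926/43979 + 34540)/(-5000 + 3334) = (20926*(1/43979) + 34540)/(-1666) = (20926/43979 + 34540)*(-1/1666) = (1519055586/43979)*(-1/1666) = -759527793/36634507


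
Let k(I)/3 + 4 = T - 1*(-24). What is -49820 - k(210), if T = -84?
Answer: -49628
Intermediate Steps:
k(I) = -192 (k(I) = -12 + 3*(-84 - 1*(-24)) = -12 + 3*(-84 + 24) = -12 + 3*(-60) = -12 - 180 = -192)
-49820 - k(210) = -49820 - 1*(-192) = -49820 + 192 = -49628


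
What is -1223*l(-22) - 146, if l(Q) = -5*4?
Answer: 24314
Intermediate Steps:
l(Q) = -20
-1223*l(-22) - 146 = -1223*(-20) - 146 = 24460 - 146 = 24314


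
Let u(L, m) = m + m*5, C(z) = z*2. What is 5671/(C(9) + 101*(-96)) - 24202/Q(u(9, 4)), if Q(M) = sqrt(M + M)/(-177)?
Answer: -5671/9678 + 713959*sqrt(3)/2 ≈ 6.1831e+5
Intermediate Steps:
C(z) = 2*z
u(L, m) = 6*m (u(L, m) = m + 5*m = 6*m)
Q(M) = -sqrt(2)*sqrt(M)/177 (Q(M) = sqrt(2*M)*(-1/177) = (sqrt(2)*sqrt(M))*(-1/177) = -sqrt(2)*sqrt(M)/177)
5671/(C(9) + 101*(-96)) - 24202/Q(u(9, 4)) = 5671/(2*9 + 101*(-96)) - 24202*(-59*sqrt(3)/4) = 5671/(18 - 9696) - 24202*(-59*sqrt(3)/4) = 5671/(-9678) - 24202*(-59*sqrt(3)/4) = 5671*(-1/9678) - 24202*(-59*sqrt(3)/4) = -5671/9678 - (-713959)*sqrt(3)/2 = -5671/9678 + 713959*sqrt(3)/2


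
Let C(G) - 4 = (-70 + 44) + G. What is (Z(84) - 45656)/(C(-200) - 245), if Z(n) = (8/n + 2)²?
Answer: 20132360/205947 ≈ 97.755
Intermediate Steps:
Z(n) = (2 + 8/n)²
C(G) = -22 + G (C(G) = 4 + ((-70 + 44) + G) = 4 + (-26 + G) = -22 + G)
(Z(84) - 45656)/(C(-200) - 245) = (4*(4 + 84)²/84² - 45656)/((-22 - 200) - 245) = (4*(1/7056)*88² - 45656)/(-222 - 245) = (4*(1/7056)*7744 - 45656)/(-467) = (1936/441 - 45656)*(-1/467) = -20132360/441*(-1/467) = 20132360/205947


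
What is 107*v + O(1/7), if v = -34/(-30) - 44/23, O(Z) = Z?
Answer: -201136/2415 ≈ -83.286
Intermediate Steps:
v = -269/345 (v = -34*(-1/30) - 44*1/23 = 17/15 - 44/23 = -269/345 ≈ -0.77971)
107*v + O(1/7) = 107*(-269/345) + 1/7 = -28783/345 + ⅐ = -201136/2415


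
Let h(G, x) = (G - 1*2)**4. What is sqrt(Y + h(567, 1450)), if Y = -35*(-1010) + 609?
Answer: 2*sqrt(25476159146) ≈ 3.1923e+5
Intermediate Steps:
h(G, x) = (-2 + G)**4 (h(G, x) = (G - 2)**4 = (-2 + G)**4)
Y = 35959 (Y = 35350 + 609 = 35959)
sqrt(Y + h(567, 1450)) = sqrt(35959 + (-2 + 567)**4) = sqrt(35959 + 565**4) = sqrt(35959 + 101904600625) = sqrt(101904636584) = 2*sqrt(25476159146)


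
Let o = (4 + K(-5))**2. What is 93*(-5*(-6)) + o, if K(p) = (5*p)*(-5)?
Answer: 19431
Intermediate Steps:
K(p) = -25*p
o = 16641 (o = (4 - 25*(-5))**2 = (4 + 125)**2 = 129**2 = 16641)
93*(-5*(-6)) + o = 93*(-5*(-6)) + 16641 = 93*30 + 16641 = 2790 + 16641 = 19431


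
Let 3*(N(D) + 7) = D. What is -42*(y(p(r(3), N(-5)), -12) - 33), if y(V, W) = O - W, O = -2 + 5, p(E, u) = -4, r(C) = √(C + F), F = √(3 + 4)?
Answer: 756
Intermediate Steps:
N(D) = -7 + D/3
F = √7 ≈ 2.6458
r(C) = √(C + √7)
O = 3
y(V, W) = 3 - W
-42*(y(p(r(3), N(-5)), -12) - 33) = -42*((3 - 1*(-12)) - 33) = -42*((3 + 12) - 33) = -42*(15 - 33) = -42*(-18) = 756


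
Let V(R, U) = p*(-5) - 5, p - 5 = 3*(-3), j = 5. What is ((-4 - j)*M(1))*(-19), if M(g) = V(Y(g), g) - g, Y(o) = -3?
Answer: 2394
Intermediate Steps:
p = -4 (p = 5 + 3*(-3) = 5 - 9 = -4)
V(R, U) = 15 (V(R, U) = -4*(-5) - 5 = 20 - 5 = 15)
M(g) = 15 - g
((-4 - j)*M(1))*(-19) = ((-4 - 1*5)*(15 - 1*1))*(-19) = ((-4 - 5)*(15 - 1))*(-19) = -9*14*(-19) = -126*(-19) = 2394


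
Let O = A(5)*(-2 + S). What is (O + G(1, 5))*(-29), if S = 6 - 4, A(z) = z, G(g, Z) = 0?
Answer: 0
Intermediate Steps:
S = 2
O = 0 (O = 5*(-2 + 2) = 5*0 = 0)
(O + G(1, 5))*(-29) = (0 + 0)*(-29) = 0*(-29) = 0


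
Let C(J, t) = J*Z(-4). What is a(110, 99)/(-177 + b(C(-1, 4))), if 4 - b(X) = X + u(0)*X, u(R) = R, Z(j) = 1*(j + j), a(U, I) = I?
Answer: -99/181 ≈ -0.54696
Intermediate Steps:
Z(j) = 2*j (Z(j) = 1*(2*j) = 2*j)
C(J, t) = -8*J (C(J, t) = J*(2*(-4)) = J*(-8) = -8*J)
b(X) = 4 - X (b(X) = 4 - (X + 0*X) = 4 - (X + 0) = 4 - X)
a(110, 99)/(-177 + b(C(-1, 4))) = 99/(-177 + (4 - (-8)*(-1))) = 99/(-177 + (4 - 1*8)) = 99/(-177 + (4 - 8)) = 99/(-177 - 4) = 99/(-181) = 99*(-1/181) = -99/181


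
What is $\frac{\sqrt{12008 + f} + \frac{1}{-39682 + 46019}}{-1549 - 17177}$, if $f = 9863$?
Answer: $- \frac{1}{118666662} - \frac{\sqrt{21871}}{18726} \approx -0.0078975$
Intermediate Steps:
$\frac{\sqrt{12008 + f} + \frac{1}{-39682 + 46019}}{-1549 - 17177} = \frac{\sqrt{12008 + 9863} + \frac{1}{-39682 + 46019}}{-1549 - 17177} = \frac{\sqrt{21871} + \frac{1}{6337}}{-18726} = \left(\sqrt{21871} + \frac{1}{6337}\right) \left(- \frac{1}{18726}\right) = \left(\frac{1}{6337} + \sqrt{21871}\right) \left(- \frac{1}{18726}\right) = - \frac{1}{118666662} - \frac{\sqrt{21871}}{18726}$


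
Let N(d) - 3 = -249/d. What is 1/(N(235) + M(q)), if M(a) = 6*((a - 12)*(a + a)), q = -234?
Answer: 235/162330936 ≈ 1.4477e-6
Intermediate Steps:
N(d) = 3 - 249/d
M(a) = 12*a*(-12 + a) (M(a) = 6*((-12 + a)*(2*a)) = 6*(2*a*(-12 + a)) = 12*a*(-12 + a))
1/(N(235) + M(q)) = 1/((3 - 249/235) + 12*(-234)*(-12 - 234)) = 1/((3 - 249*1/235) + 12*(-234)*(-246)) = 1/((3 - 249/235) + 690768) = 1/(456/235 + 690768) = 1/(162330936/235) = 235/162330936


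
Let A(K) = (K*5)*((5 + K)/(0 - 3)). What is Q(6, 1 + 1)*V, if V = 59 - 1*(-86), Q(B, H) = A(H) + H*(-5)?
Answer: -14500/3 ≈ -4833.3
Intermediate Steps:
A(K) = 5*K*(-5/3 - K/3) (A(K) = (5*K)*((5 + K)/(-3)) = (5*K)*((5 + K)*(-1/3)) = (5*K)*(-5/3 - K/3) = 5*K*(-5/3 - K/3))
Q(B, H) = -5*H - 5*H*(5 + H)/3 (Q(B, H) = -5*H*(5 + H)/3 + H*(-5) = -5*H*(5 + H)/3 - 5*H = -5*H - 5*H*(5 + H)/3)
V = 145 (V = 59 + 86 = 145)
Q(6, 1 + 1)*V = (5*(1 + 1)*(-8 - (1 + 1))/3)*145 = ((5/3)*2*(-8 - 1*2))*145 = ((5/3)*2*(-8 - 2))*145 = ((5/3)*2*(-10))*145 = -100/3*145 = -14500/3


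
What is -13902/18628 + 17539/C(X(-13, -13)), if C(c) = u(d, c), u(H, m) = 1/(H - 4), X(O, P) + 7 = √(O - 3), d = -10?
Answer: -2287022395/9314 ≈ -2.4555e+5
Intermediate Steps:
X(O, P) = -7 + √(-3 + O) (X(O, P) = -7 + √(O - 3) = -7 + √(-3 + O))
u(H, m) = 1/(-4 + H)
C(c) = -1/14 (C(c) = 1/(-4 - 10) = 1/(-14) = -1/14)
-13902/18628 + 17539/C(X(-13, -13)) = -13902/18628 + 17539/(-1/14) = -13902*1/18628 + 17539*(-14) = -6951/9314 - 245546 = -2287022395/9314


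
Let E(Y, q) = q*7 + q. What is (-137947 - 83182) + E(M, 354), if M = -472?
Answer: -218297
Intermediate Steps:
E(Y, q) = 8*q (E(Y, q) = 7*q + q = 8*q)
(-137947 - 83182) + E(M, 354) = (-137947 - 83182) + 8*354 = -221129 + 2832 = -218297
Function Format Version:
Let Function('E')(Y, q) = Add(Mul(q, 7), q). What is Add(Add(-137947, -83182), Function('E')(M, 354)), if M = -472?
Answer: -218297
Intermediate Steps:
Function('E')(Y, q) = Mul(8, q) (Function('E')(Y, q) = Add(Mul(7, q), q) = Mul(8, q))
Add(Add(-137947, -83182), Function('E')(M, 354)) = Add(Add(-137947, -83182), Mul(8, 354)) = Add(-221129, 2832) = -218297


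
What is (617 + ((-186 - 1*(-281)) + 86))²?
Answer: 636804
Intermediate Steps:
(617 + ((-186 - 1*(-281)) + 86))² = (617 + ((-186 + 281) + 86))² = (617 + (95 + 86))² = (617 + 181)² = 798² = 636804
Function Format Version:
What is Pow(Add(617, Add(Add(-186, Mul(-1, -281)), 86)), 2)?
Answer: 636804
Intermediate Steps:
Pow(Add(617, Add(Add(-186, Mul(-1, -281)), 86)), 2) = Pow(Add(617, Add(Add(-186, 281), 86)), 2) = Pow(Add(617, Add(95, 86)), 2) = Pow(Add(617, 181), 2) = Pow(798, 2) = 636804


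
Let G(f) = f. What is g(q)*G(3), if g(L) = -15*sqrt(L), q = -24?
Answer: -90*I*sqrt(6) ≈ -220.45*I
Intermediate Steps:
g(q)*G(3) = -30*I*sqrt(6)*3 = -90*I*sqrt(6)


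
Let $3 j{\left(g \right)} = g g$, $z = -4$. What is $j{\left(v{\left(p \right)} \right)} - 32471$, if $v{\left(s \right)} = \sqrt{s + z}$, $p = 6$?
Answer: $- \frac{97411}{3} \approx -32470.0$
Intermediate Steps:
$v{\left(s \right)} = \sqrt{-4 + s}$ ($v{\left(s \right)} = \sqrt{s - 4} = \sqrt{-4 + s}$)
$j{\left(g \right)} = \frac{g^{2}}{3}$ ($j{\left(g \right)} = \frac{g g}{3} = \frac{g^{2}}{3}$)
$j{\left(v{\left(p \right)} \right)} - 32471 = \frac{\left(\sqrt{-4 + 6}\right)^{2}}{3} - 32471 = \frac{\left(\sqrt{2}\right)^{2}}{3} - 32471 = \frac{1}{3} \cdot 2 - 32471 = \frac{2}{3} - 32471 = - \frac{97411}{3}$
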